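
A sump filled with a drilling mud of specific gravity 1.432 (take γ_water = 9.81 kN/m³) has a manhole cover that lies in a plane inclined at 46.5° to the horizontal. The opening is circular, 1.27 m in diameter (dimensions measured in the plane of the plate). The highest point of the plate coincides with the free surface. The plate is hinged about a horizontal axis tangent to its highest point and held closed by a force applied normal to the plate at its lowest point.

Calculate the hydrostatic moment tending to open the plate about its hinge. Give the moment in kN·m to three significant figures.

M ≈ 6.51 kN·m

γ = 1.432 × 9.81 = 14.04792 kN/m³.
Let θ = 46.5° be the plate's angle to the horizontal; measure y along the incline from where the plane meets the free surface. Vertical depth h = y·sinθ with sinθ = 0.725374.
The centroid is at the centre, 0.635 m below the top of the plate, so y_c = 0.635 m and h_c = 0.635 × 0.725374 = 0.460612 m.
A = π(0.635)² = 1.26677 m².
Resultant F = γ·h_c·A = 14.04792 × 0.460612 × 1.26677 = 8.19681 kN.
I_c = πr⁴/4 = π × 0.635⁴/4 = 0.127698 m⁴.
Centre of pressure: y_p = y_c + I_c/(y_c·A) = 0.635 + 0.127698/(0.635 × 1.26677) = 0.635 + 0.15875 = 0.79375 m along the plane.
The resultant acts 0.635 + 0.15875 = 0.79375 m (along the plate) below the hinge at the top edge, so the moment about the hinge is M = F × 0.79375 = 8.19681 × 0.79375 = 6.50622 kN·m.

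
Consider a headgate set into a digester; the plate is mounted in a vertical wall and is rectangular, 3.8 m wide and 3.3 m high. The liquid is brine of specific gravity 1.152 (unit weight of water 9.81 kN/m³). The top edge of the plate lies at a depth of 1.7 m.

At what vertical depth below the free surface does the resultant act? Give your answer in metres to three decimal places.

γ = 1.152 × 9.81 = 11.30112 kN/m³.
The centroid lies 3.3/2 = 1.65 m below the top edge, so the centroid depth is h_c = 1.7 + 1.65 = 3.35 m.
A = 3.8 × 3.3 = 12.54 m².
Resultant F = γ·h_c·A = 11.30112 × 3.35 × 12.54 = 474.749 kN.
I_c = b·h³/12 = 3.8 × 3.3³/12 = 11.38 m⁴.
Centre of pressure: y_p = y_c + I_c/(y_c·A) = 3.35 + 11.38/(3.35 × 12.54) = 3.35 + 0.270894 = 3.62089 m along the plane.

h_p = 3.621 m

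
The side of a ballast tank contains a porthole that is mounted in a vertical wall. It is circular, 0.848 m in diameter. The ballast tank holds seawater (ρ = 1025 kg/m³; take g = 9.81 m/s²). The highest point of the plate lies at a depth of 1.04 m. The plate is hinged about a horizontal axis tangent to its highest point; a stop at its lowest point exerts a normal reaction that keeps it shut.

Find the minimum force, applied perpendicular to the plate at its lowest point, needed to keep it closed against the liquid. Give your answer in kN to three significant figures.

P ≈ 4.46 kN

γ = ρg = 1025 × 9.81 / 1000 = 10.05525 kN/m³.
The centroid is at the centre, 0.424 m below the top of the plate, so the centroid depth is h_c = 1.04 + 0.424 = 1.464 m.
A = π(0.424)² = 0.564783 m².
Resultant F = γ·h_c·A = 10.05525 × 1.464 × 0.564783 = 8.31411 kN.
I_c = πr⁴/4 = π × 0.424⁴/4 = 0.0253836 m⁴.
Centre of pressure: y_p = y_c + I_c/(y_c·A) = 1.464 + 0.0253836/(1.464 × 0.564783) = 1.464 + 0.0306994 = 1.4947 m along the plane.
The resultant acts 0.424 + 0.0306994 = 0.454699 m (along the plate) below the hinge at the top edge, so the moment about the hinge is M = F × 0.454699 = 8.31411 × 0.454699 = 3.78042 kN·m.
A normal force at the bottom, 0.848 m from the hinge, must supply this moment: P = 3.78042/0.848 = 4.45804 kN.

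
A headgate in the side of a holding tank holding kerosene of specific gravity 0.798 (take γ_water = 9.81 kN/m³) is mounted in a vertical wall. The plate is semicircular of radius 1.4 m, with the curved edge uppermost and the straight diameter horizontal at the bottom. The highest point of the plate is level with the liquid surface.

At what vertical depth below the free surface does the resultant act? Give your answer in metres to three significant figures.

h_p = 0.976 m

γ = 0.798 × 9.81 = 7.82838 kN/m³.
The centroid lies 4r/(3π) = 0.594178 m above the diameter, so r − 4r/(3π) = 1.4 − 0.594178 = 0.805822 m below the topmost point, so the centroid depth is h_c = 0.805822 m.
A = πr²/2 = π × 1.4²/2 = 3.07876 m².
Resultant F = γ·h_c·A = 7.82838 × 0.805822 × 3.07876 = 19.4217 kN.
I_c = (π/8 − 8/(9π))·r⁴ = 0.109757 × 1.4⁴ = 0.421642 m⁴.
Centre of pressure: y_p = y_c + I_c/(y_c·A) = 0.805822 + 0.421642/(0.805822 × 3.07876) = 0.805822 + 0.169953 = 0.975775 m along the plane.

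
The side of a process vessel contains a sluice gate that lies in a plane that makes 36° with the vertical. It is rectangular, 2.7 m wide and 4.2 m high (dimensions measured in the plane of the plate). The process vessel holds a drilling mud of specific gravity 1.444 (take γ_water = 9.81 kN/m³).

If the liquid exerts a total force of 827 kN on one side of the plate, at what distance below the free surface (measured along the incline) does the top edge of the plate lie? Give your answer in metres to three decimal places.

y_top ≈ 4.264 m

γ = 1.444 × 9.81 = 14.16564 kN/m³.
A = 2.7 × 4.2 = 11.34 m².
From F = γ·h_c·A, the centroid depth is h_c = 827/(14.16564 × 11.34) = 5.14821 m.
The plate makes 36° with the vertical, i.e. θ = 90° − 36° = 54° to the horizontal. Measuring y along the incline from the free-surface line, vertical depth h = y·sinθ with sinθ = 0.809017.
Along the incline, y_c = h_c/sinθ = 5.14821/0.809017 = 6.36354 m.
The centroid lies 4.2/2 = 2.1 m below the top edge, so the top edge sits at y_top = 6.36354 − 2.1 = 4.26354 m along the incline.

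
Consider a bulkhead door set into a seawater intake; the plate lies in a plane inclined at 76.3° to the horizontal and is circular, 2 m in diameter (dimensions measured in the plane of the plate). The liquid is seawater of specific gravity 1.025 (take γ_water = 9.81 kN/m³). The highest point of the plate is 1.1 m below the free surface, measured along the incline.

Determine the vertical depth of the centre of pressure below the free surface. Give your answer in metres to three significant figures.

γ = 1.025 × 9.81 = 10.05525 kN/m³.
Let θ = 76.3° be the plate's angle to the horizontal; measure y along the incline from where the plane meets the free surface. Vertical depth h = y·sinθ with sinθ = 0.971549.
The centroid is at the centre, 1 m below the top of the plate, so y_c = 1.1 + 1 = 2.1 m and h_c = 2.1 × 0.971549 = 2.04025 m.
A = π(1)² = 3.14159 m².
Resultant F = γ·h_c·A = 10.05525 × 2.04025 × 3.14159 = 64.4504 kN.
I_c = πr⁴/4 = π × 1⁴/4 = 0.785398 m⁴.
Centre of pressure: y_p = y_c + I_c/(y_c·A) = 2.1 + 0.785398/(2.1 × 3.14159) = 2.1 + 0.119048 = 2.21905 m along the plane.
Vertically, h_p = y_p·sinθ = 2.21905 × 0.971549 = 2.15592 m.

h_p = 2.16 m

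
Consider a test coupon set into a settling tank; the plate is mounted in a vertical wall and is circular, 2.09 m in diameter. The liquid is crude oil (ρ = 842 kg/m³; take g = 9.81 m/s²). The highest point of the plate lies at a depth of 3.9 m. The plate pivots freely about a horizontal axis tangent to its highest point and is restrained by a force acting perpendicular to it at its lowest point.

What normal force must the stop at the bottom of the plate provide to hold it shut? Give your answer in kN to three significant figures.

γ = ρg = 842 × 9.81 / 1000 = 8.26002 kN/m³.
The centroid is at the centre, 1.045 m below the top of the plate, so the centroid depth is h_c = 3.9 + 1.045 = 4.945 m.
A = π(1.045)² = 3.4307 m².
Resultant F = γ·h_c·A = 8.26002 × 4.945 × 3.4307 = 140.13 kN.
I_c = πr⁴/4 = π × 1.045⁴/4 = 0.936602 m⁴.
Centre of pressure: y_p = y_c + I_c/(y_c·A) = 4.945 + 0.936602/(4.945 × 3.4307) = 4.945 + 0.0552085 = 5.00021 m along the plane.
The resultant acts 1.045 + 0.0552085 = 1.10021 m (along the plate) below the hinge at the top edge, so the moment about the hinge is M = F × 1.10021 = 140.13 × 1.10021 = 154.172 kN·m.
A normal force at the bottom, 2.09 m from the hinge, must supply this moment: P = 154.172/2.09 = 73.7665 kN.

P ≈ 73.8 kN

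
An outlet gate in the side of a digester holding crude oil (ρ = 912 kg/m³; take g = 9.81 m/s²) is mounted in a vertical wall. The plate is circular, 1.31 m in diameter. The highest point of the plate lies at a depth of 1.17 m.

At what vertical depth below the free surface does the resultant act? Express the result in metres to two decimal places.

h_p = 1.88 m

γ = ρg = 912 × 9.81 / 1000 = 8.94672 kN/m³.
The centroid is at the centre, 0.655 m below the top of the plate, so the centroid depth is h_c = 1.17 + 0.655 = 1.825 m.
A = π(0.655)² = 1.34782 m².
Resultant F = γ·h_c·A = 8.94672 × 1.825 × 1.34782 = 22.0069 kN.
I_c = πr⁴/4 = π × 0.655⁴/4 = 0.144562 m⁴.
Centre of pressure: y_p = y_c + I_c/(y_c·A) = 1.825 + 0.144562/(1.825 × 1.34782) = 1.825 + 0.0587705 = 1.88377 m along the plane.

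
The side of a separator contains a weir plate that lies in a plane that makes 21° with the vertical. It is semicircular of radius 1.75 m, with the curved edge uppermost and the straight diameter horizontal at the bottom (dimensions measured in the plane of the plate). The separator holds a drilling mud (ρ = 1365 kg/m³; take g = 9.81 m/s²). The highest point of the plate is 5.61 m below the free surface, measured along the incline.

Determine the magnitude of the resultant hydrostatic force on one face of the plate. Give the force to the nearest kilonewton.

γ = ρg = 1365 × 9.81 / 1000 = 13.39065 kN/m³.
The plate makes 21° with the vertical, i.e. θ = 90° − 21° = 69° to the horizontal. Measuring y along the incline from the free-surface line, vertical depth h = y·sinθ with sinθ = 0.933580.
The centroid lies 4r/(3π) = 0.742723 m above the diameter, so r − 4r/(3π) = 1.75 − 0.742723 = 1.00728 m below the topmost point, so y_c = 5.61 + 1.00728 = 6.61728 m and h_c = 6.61728 × 0.933580 = 6.17776 m.
A = πr²/2 = π × 1.75²/2 = 4.81056 m².
Resultant F = γ·h_c·A = 13.39065 × 6.17776 × 4.81056 = 397.95 kN.

F ≈ 398 kN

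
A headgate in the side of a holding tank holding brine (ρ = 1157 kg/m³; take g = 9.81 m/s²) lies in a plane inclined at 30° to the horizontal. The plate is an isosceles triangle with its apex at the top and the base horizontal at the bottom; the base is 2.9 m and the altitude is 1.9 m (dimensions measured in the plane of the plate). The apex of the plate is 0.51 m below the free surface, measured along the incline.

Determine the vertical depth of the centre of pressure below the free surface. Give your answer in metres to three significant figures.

γ = ρg = 1157 × 9.81 / 1000 = 11.35017 kN/m³.
Let θ = 30° be the plate's angle to the horizontal; measure y along the incline from where the plane meets the free surface. Vertical depth h = y·sinθ with sinθ = 0.500000.
With the apex up, the centroid sits 2h/3 = 2 × 1.9/3 = 1.26667 m below the apex, so y_c = 0.51 + 1.26667 = 1.77667 m and h_c = 1.77667 × 0.500000 = 0.888335 m.
A = ½ × 2.9 × 1.9 = 2.755 m².
Resultant F = γ·h_c·A = 11.35017 × 0.888335 × 2.755 = 27.778 kN.
I_c = b·h³/36 = 2.9 × 1.9³/36 = 0.552531 m⁴.
Centre of pressure: y_p = y_c + I_c/(y_c·A) = 1.77667 + 0.552531/(1.77667 × 2.755) = 1.77667 + 0.112883 = 1.88955 m along the plane.
Vertically, h_p = y_p·sinθ = 1.88955 × 0.500000 = 0.944775 m.

h_p = 0.945 m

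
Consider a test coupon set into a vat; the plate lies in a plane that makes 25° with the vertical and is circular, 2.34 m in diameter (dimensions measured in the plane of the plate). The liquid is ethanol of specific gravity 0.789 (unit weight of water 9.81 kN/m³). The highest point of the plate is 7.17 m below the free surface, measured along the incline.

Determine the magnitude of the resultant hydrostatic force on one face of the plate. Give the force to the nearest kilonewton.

γ = 0.789 × 9.81 = 7.74009 kN/m³.
The plate makes 25° with the vertical, i.e. θ = 90° − 25° = 65° to the horizontal. Measuring y along the incline from the free-surface line, vertical depth h = y·sinθ with sinθ = 0.906308.
The centroid is at the centre, 1.17 m below the top of the plate, so y_c = 7.17 + 1.17 = 8.34 m and h_c = 8.34 × 0.906308 = 7.55861 m.
A = π(1.17)² = 4.30053 m².
Resultant F = γ·h_c·A = 7.74009 × 7.55861 × 4.30053 = 251.6 kN.

F ≈ 252 kN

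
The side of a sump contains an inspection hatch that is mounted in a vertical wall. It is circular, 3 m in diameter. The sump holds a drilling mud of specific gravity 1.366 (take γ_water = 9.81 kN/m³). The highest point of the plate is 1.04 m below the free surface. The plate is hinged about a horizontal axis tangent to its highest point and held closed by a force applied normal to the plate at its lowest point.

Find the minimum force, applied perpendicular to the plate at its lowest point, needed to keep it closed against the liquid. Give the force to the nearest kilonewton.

P ≈ 138 kN

γ = 1.366 × 9.81 = 13.40046 kN/m³.
The centroid is at the centre, 1.5 m below the top of the plate, so the centroid depth is h_c = 1.04 + 1.5 = 2.54 m.
A = π(1.5)² = 7.06858 m².
Resultant F = γ·h_c·A = 13.40046 × 2.54 × 7.06858 = 240.594 kN.
I_c = πr⁴/4 = π × 1.5⁴/4 = 3.97608 m⁴.
Centre of pressure: y_p = y_c + I_c/(y_c·A) = 2.54 + 3.97608/(2.54 × 7.06858) = 2.54 + 0.221457 = 2.76146 m along the plane.
The resultant acts 1.5 + 0.221457 = 1.72146 m (along the plate) below the hinge at the top edge, so the moment about the hinge is M = F × 1.72146 = 240.594 × 1.72146 = 414.173 kN·m.
A normal force at the bottom, 3 m from the hinge, must supply this moment: P = 414.173/3 = 138.058 kN.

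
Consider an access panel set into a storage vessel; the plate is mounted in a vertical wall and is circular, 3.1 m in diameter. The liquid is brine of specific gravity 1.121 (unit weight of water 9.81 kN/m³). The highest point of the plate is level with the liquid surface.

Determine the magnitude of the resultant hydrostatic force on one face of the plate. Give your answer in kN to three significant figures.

F ≈ 129 kN

γ = 1.121 × 9.81 = 10.99701 kN/m³.
The centroid is at the centre, 1.55 m below the top of the plate, so the centroid depth is h_c = 1.55 m.
A = π(1.55)² = 7.54768 m².
Resultant F = γ·h_c·A = 10.99701 × 1.55 × 7.54768 = 128.653 kN.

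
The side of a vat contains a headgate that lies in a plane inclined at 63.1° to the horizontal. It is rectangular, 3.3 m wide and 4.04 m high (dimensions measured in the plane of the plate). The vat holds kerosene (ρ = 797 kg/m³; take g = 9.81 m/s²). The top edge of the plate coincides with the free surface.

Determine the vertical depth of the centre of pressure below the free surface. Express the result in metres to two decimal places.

γ = ρg = 797 × 9.81 / 1000 = 7.81857 kN/m³.
Let θ = 63.1° be the plate's angle to the horizontal; measure y along the incline from where the plane meets the free surface. Vertical depth h = y·sinθ with sinθ = 0.891798.
The centroid lies 4.04/2 = 2.02 m below the top edge, so y_c = 2.02 m and h_c = 2.02 × 0.891798 = 1.80143 m.
A = 3.3 × 4.04 = 13.332 m².
Resultant F = γ·h_c·A = 7.81857 × 1.80143 × 13.332 = 187.776 kN.
I_c = b·h³/12 = 3.3 × 4.04³/12 = 18.1333 m⁴.
Centre of pressure: y_p = y_c + I_c/(y_c·A) = 2.02 + 18.1333/(2.02 × 13.332) = 2.02 + 0.673333 = 2.69333 m along the plane.
Vertically, h_p = y_p·sinθ = 2.69333 × 0.891798 = 2.40191 m.

h_p = 2.40 m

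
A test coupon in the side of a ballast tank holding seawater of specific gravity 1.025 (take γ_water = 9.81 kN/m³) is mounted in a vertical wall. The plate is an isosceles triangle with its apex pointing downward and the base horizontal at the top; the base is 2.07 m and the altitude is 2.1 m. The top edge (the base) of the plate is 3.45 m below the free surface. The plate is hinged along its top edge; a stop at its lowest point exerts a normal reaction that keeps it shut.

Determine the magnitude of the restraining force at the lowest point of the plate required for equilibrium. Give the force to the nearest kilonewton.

γ = 1.025 × 9.81 = 10.05525 kN/m³.
With the apex down, the centroid sits h/3 = 2.1/3 = 0.7 m below the base (the top edge), so the centroid depth is h_c = 3.45 + 0.7 = 4.15 m.
A = ½ × 2.07 × 2.1 = 2.1735 m².
Resultant F = γ·h_c·A = 10.05525 × 4.15 × 2.1735 = 90.6986 kN.
I_c = b·h³/36 = 2.07 × 2.1³/36 = 0.532508 m⁴.
Centre of pressure: y_p = y_c + I_c/(y_c·A) = 4.15 + 0.532508/(4.15 × 2.1735) = 4.15 + 0.0590362 = 4.20904 m along the plane.
The resultant acts 0.7 + 0.0590362 = 0.759036 m (along the plate) below the hinge at the top edge, so the moment about the hinge is M = F × 0.759036 = 90.6986 × 0.759036 = 68.8435 kN·m.
A normal force at the bottom, 2.1 m from the hinge, must supply this moment: P = 68.8435/2.1 = 32.7826 kN.

P ≈ 33 kN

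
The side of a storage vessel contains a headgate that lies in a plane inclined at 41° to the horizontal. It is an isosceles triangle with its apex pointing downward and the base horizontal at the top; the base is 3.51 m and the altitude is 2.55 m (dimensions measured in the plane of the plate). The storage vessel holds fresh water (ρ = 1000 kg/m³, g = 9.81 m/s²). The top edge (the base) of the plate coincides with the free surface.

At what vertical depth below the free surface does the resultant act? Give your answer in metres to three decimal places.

γ = ρg = 1000 × 9.81 = 9810 N/m³ = 9.81 kN/m³.
Let θ = 41° be the plate's angle to the horizontal; measure y along the incline from where the plane meets the free surface. Vertical depth h = y·sinθ with sinθ = 0.656059.
With the apex down, the centroid sits h/3 = 2.55/3 = 0.85 m below the base (the top edge), so y_c = 0.85 m and h_c = 0.85 × 0.656059 = 0.55765 m.
A = ½ × 3.51 × 2.55 = 4.47525 m².
Resultant F = γ·h_c·A = 9.81 × 0.55765 × 4.47525 = 24.4821 kN.
I_c = b·h³/36 = 3.51 × 2.55³/36 = 1.61668 m⁴.
Centre of pressure: y_p = y_c + I_c/(y_c·A) = 0.85 + 1.61668/(0.85 × 4.47525) = 0.85 + 0.424999 = 1.275 m along the plane.
Vertically, h_p = y_p·sinθ = 1.275 × 0.656059 = 0.836475 m.

h_p = 0.836 m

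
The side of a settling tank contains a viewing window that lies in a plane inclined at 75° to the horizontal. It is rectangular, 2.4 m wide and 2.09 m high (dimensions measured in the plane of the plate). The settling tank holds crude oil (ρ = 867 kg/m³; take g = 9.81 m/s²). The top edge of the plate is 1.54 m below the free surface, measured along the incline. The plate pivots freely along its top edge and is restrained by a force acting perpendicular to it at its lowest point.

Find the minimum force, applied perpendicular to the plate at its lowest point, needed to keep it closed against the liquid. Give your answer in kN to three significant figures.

P ≈ 60.4 kN

γ = ρg = 867 × 9.81 / 1000 = 8.50527 kN/m³.
Let θ = 75° be the plate's angle to the horizontal; measure y along the incline from where the plane meets the free surface. Vertical depth h = y·sinθ with sinθ = 0.965926.
The centroid lies 2.09/2 = 1.045 m below the top edge, so y_c = 1.54 + 1.045 = 2.585 m and h_c = 2.585 × 0.965926 = 2.49692 m.
A = 2.4 × 2.09 = 5.016 m².
Resultant F = γ·h_c·A = 8.50527 × 2.49692 × 5.016 = 106.525 kN.
I_c = b·h³/12 = 2.4 × 2.09³/12 = 1.82587 m⁴.
Centre of pressure: y_p = y_c + I_c/(y_c·A) = 2.585 + 1.82587/(2.585 × 5.016) = 2.585 + 0.140816 = 2.72582 m along the plane.
The resultant acts 1.045 + 0.140816 = 1.18582 m (along the plate) below the hinge at the top edge, so the moment about the hinge is M = F × 1.18582 = 106.525 × 1.18582 = 126.319 kN·m.
A normal force at the bottom, 2.09 m from the hinge, must supply this moment: P = 126.319/2.09 = 60.4397 kN.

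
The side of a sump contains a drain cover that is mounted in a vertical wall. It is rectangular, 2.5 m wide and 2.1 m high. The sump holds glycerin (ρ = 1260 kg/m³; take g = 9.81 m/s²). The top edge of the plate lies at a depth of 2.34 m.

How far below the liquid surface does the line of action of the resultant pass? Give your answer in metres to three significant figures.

γ = ρg = 1260 × 9.81 / 1000 = 12.3606 kN/m³.
The centroid lies 2.1/2 = 1.05 m below the top edge, so the centroid depth is h_c = 2.34 + 1.05 = 3.39 m.
A = 2.5 × 2.1 = 5.25 m².
Resultant F = γ·h_c·A = 12.3606 × 3.39 × 5.25 = 219.988 kN.
I_c = b·h³/12 = 2.5 × 2.1³/12 = 1.92938 m⁴.
Centre of pressure: y_p = y_c + I_c/(y_c·A) = 3.39 + 1.92938/(3.39 × 5.25) = 3.39 + 0.108407 = 3.49841 m along the plane.

h_p = 3.50 m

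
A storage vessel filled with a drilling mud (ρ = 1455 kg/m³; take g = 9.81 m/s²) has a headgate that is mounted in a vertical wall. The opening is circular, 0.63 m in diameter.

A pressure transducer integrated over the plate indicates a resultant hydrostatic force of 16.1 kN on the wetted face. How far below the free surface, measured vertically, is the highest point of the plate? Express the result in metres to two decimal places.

d_top ≈ 3.30 m

γ = ρg = 1455 × 9.81 / 1000 = 14.27355 kN/m³.
A = π(0.315)² = 0.311725 m².
From F = γ·h_c·A, the centroid depth is h_c = 16.1/(14.27355 × 0.311725) = 3.61845 m.
The centroid is at the centre, 0.315 m below the top of the plate, so the highest point sits at h_top = 3.61845 − 0.315 = 3.30345 m below the surface.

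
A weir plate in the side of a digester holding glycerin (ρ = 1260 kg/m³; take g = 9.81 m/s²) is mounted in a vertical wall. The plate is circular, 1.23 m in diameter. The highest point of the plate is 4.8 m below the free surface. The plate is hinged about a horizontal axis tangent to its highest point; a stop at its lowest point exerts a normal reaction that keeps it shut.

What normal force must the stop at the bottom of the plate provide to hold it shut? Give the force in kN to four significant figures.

γ = ρg = 1260 × 9.81 / 1000 = 12.3606 kN/m³.
The centroid is at the centre, 0.615 m below the top of the plate, so the centroid depth is h_c = 4.8 + 0.615 = 5.415 m.
A = π(0.615)² = 1.18823 m².
Resultant F = γ·h_c·A = 12.3606 × 5.415 × 1.18823 = 79.5314 kN.
I_c = πr⁴/4 = π × 0.615⁴/4 = 0.112354 m⁴.
Centre of pressure: y_p = y_c + I_c/(y_c·A) = 5.415 + 0.112354/(5.415 × 1.18823) = 5.415 + 0.0174618 = 5.43246 m along the plane.
The resultant acts 0.615 + 0.0174618 = 0.632462 m (along the plate) below the hinge at the top edge, so the moment about the hinge is M = F × 0.632462 = 79.5314 × 0.632462 = 50.3006 kN·m.
A normal force at the bottom, 1.23 m from the hinge, must supply this moment: P = 50.3006/1.23 = 40.8948 kN.

P ≈ 40.89 kN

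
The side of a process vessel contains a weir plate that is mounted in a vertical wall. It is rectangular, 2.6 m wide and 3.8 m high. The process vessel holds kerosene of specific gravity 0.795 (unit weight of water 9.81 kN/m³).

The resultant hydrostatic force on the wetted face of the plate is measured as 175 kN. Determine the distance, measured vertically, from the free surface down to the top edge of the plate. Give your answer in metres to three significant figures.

d_top ≈ 0.371 m

γ = 0.795 × 9.81 = 7.79895 kN/m³.
A = 2.6 × 3.8 = 9.88 m².
From F = γ·h_c·A, the centroid depth is h_c = 175/(7.79895 × 9.88) = 2.27115 m.
The centroid lies 3.8/2 = 1.9 m below the top edge, so the top edge sits at h_top = 2.27115 − 1.9 = 0.37115 m below the surface.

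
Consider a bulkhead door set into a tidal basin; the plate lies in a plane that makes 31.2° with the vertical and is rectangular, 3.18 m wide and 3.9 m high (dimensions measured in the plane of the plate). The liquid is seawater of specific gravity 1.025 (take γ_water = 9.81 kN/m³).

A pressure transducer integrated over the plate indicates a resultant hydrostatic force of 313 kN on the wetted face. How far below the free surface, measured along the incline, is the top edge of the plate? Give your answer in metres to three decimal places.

y_top ≈ 0.984 m

γ = 1.025 × 9.81 = 10.05525 kN/m³.
A = 3.18 × 3.9 = 12.402 m².
From F = γ·h_c·A, the centroid depth is h_c = 313/(10.05525 × 12.402) = 2.50992 m.
The plate makes 31.2° with the vertical, i.e. θ = 90° − 31.2° = 58.8° to the horizontal. Measuring y along the incline from the free-surface line, vertical depth h = y·sinθ with sinθ = 0.855364.
Along the incline, y_c = h_c/sinθ = 2.50992/0.855364 = 2.93433 m.
The centroid lies 3.9/2 = 1.95 m below the top edge, so the top edge sits at y_top = 2.93433 − 1.95 = 0.98433 m along the incline.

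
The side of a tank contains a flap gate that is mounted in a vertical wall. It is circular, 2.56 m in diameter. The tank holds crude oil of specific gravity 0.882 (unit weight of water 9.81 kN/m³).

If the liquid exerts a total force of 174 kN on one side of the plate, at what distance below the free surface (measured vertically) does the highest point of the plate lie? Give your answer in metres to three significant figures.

γ = 0.882 × 9.81 = 8.65242 kN/m³.
A = π(1.28)² = 5.14719 m².
From F = γ·h_c·A, the centroid depth is h_c = 174/(8.65242 × 5.14719) = 3.90698 m.
The centroid is at the centre, 1.28 m below the top of the plate, so the highest point sits at h_top = 3.90698 − 1.28 = 2.62698 m below the surface.

d_top ≈ 2.63 m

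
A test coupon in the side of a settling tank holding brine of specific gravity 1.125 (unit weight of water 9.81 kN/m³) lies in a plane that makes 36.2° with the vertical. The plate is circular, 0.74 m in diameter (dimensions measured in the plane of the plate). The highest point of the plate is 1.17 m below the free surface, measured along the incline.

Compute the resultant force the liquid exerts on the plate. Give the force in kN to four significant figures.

F ≈ 5.899 kN

γ = 1.125 × 9.81 = 11.03625 kN/m³.
The plate makes 36.2° with the vertical, i.e. θ = 90° − 36.2° = 53.8° to the horizontal. Measuring y along the incline from the free-surface line, vertical depth h = y·sinθ with sinθ = 0.806960.
The centroid is at the centre, 0.37 m below the top of the plate, so y_c = 1.17 + 0.37 = 1.54 m and h_c = 1.54 × 0.806960 = 1.24272 m.
A = π(0.37)² = 0.430084 m².
Resultant F = γ·h_c·A = 11.03625 × 1.24272 × 0.430084 = 5.89859 kN.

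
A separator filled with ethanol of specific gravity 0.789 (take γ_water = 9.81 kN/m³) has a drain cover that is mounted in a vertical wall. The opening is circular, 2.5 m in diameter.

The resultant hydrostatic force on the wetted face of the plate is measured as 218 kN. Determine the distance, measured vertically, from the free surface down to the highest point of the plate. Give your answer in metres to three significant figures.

d_top ≈ 4.49 m

γ = 0.789 × 9.81 = 7.74009 kN/m³.
A = π(1.25)² = 4.90874 m².
From F = γ·h_c·A, the centroid depth is h_c = 218/(7.74009 × 4.90874) = 5.73773 m.
The centroid is at the centre, 1.25 m below the top of the plate, so the highest point sits at h_top = 5.73773 − 1.25 = 4.48773 m below the surface.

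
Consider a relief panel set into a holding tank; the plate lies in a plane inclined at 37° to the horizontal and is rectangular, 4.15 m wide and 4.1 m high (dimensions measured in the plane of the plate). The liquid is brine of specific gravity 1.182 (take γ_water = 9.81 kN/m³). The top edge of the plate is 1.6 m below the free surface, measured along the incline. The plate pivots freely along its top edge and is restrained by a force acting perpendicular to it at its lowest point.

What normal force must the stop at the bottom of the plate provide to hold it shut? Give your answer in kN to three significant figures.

P ≈ 257 kN

γ = 1.182 × 9.81 = 11.59542 kN/m³.
Let θ = 37° be the plate's angle to the horizontal; measure y along the incline from where the plane meets the free surface. Vertical depth h = y·sinθ with sinθ = 0.601815.
The centroid lies 4.1/2 = 2.05 m below the top edge, so y_c = 1.6 + 2.05 = 3.65 m and h_c = 3.65 × 0.601815 = 2.19662 m.
A = 4.15 × 4.1 = 17.015 m².
Resultant F = γ·h_c·A = 11.59542 × 2.19662 × 17.015 = 433.384 kN.
I_c = b·h³/12 = 4.15 × 4.1³/12 = 23.8352 m⁴.
Centre of pressure: y_p = y_c + I_c/(y_c·A) = 3.65 + 23.8352/(3.65 × 17.015) = 3.65 + 0.38379 = 4.03379 m along the plane.
The resultant acts 2.05 + 0.38379 = 2.43379 m (along the plate) below the hinge at the top edge, so the moment about the hinge is M = F × 2.43379 = 433.384 × 2.43379 = 1054.77 kN·m.
A normal force at the bottom, 4.1 m from the hinge, must supply this moment: P = 1054.77/4.1 = 257.261 kN.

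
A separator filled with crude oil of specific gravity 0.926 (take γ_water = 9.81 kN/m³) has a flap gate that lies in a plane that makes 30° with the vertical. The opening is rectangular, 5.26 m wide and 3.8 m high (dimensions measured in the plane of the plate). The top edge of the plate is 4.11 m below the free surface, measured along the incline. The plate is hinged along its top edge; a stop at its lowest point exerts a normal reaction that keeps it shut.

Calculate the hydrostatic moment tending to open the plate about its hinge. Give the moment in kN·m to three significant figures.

M ≈ 1980 kN·m

γ = 0.926 × 9.81 = 9.08406 kN/m³.
The plate makes 30° with the vertical, i.e. θ = 90° − 30° = 60° to the horizontal. Measuring y along the incline from the free-surface line, vertical depth h = y·sinθ with sinθ = 0.866025.
The centroid lies 3.8/2 = 1.9 m below the top edge, so y_c = 4.11 + 1.9 = 6.01 m and h_c = 6.01 × 0.866025 = 5.20481 m.
A = 5.26 × 3.8 = 19.988 m².
Resultant F = γ·h_c·A = 9.08406 × 5.20481 × 19.988 = 945.049 kN.
I_c = b·h³/12 = 5.26 × 3.8³/12 = 24.0522 m⁴.
Centre of pressure: y_p = y_c + I_c/(y_c·A) = 6.01 + 24.0522/(6.01 × 19.988) = 6.01 + 0.200222 = 6.21022 m along the plane.
The resultant acts 1.9 + 0.200222 = 2.10022 m (along the plate) below the hinge at the top edge, so the moment about the hinge is M = F × 2.10022 = 945.049 × 2.10022 = 1984.81 kN·m.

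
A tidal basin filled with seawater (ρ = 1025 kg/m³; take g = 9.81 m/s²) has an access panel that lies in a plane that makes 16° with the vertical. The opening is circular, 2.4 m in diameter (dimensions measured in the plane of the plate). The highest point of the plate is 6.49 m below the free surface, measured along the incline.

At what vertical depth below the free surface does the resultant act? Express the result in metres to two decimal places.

h_p = 7.44 m

γ = ρg = 1025 × 9.81 / 1000 = 10.05525 kN/m³.
The plate makes 16° with the vertical, i.e. θ = 90° − 16° = 74° to the horizontal. Measuring y along the incline from the free-surface line, vertical depth h = y·sinθ with sinθ = 0.961262.
The centroid is at the centre, 1.2 m below the top of the plate, so y_c = 6.49 + 1.2 = 7.69 m and h_c = 7.69 × 0.961262 = 7.3921 m.
A = π(1.2)² = 4.52389 m².
Resultant F = γ·h_c·A = 10.05525 × 7.3921 × 4.52389 = 336.258 kN.
I_c = πr⁴/4 = π × 1.2⁴/4 = 1.6286 m⁴.
Centre of pressure: y_p = y_c + I_c/(y_c·A) = 7.69 + 1.6286/(7.69 × 4.52389) = 7.69 + 0.046814 = 7.73681 m along the plane.
Vertically, h_p = y_p·sinθ = 7.73681 × 0.961262 = 7.4371 m.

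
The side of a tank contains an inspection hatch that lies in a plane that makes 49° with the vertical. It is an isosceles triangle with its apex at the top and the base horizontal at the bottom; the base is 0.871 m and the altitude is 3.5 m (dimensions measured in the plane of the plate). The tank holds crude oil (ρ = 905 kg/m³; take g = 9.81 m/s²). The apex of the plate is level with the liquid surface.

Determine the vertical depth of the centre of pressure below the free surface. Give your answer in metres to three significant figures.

h_p = 1.72 m

γ = ρg = 905 × 9.81 / 1000 = 8.87805 kN/m³.
The plate makes 49° with the vertical, i.e. θ = 90° − 49° = 41° to the horizontal. Measuring y along the incline from the free-surface line, vertical depth h = y·sinθ with sinθ = 0.656059.
With the apex up, the centroid sits 2h/3 = 2 × 3.5/3 = 2.33333 m below the apex, so y_c = 2.33333 m and h_c = 2.33333 × 0.656059 = 1.5308 m.
A = ½ × 0.871 × 3.5 = 1.52425 m².
Resultant F = γ·h_c·A = 8.87805 × 1.5308 × 1.52425 = 20.7153 kN.
I_c = b·h³/36 = 0.871 × 3.5³/36 = 1.03734 m⁴.
Centre of pressure: y_p = y_c + I_c/(y_c·A) = 2.33333 + 1.03734/(2.33333 × 1.52425) = 2.33333 + 0.291668 = 2.625 m along the plane.
Vertically, h_p = y_p·sinθ = 2.625 × 0.656059 = 1.72215 m.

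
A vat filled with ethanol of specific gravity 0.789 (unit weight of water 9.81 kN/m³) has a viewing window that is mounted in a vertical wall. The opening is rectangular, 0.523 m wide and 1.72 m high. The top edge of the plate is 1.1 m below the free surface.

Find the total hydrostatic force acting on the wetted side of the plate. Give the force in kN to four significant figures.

γ = 0.789 × 9.81 = 7.74009 kN/m³.
The centroid lies 1.72/2 = 0.86 m below the top edge, so the centroid depth is h_c = 1.1 + 0.86 = 1.96 m.
A = 0.523 × 1.72 = 0.89956 m².
Resultant F = γ·h_c·A = 7.74009 × 1.96 × 0.89956 = 13.6468 kN.

F ≈ 13.65 kN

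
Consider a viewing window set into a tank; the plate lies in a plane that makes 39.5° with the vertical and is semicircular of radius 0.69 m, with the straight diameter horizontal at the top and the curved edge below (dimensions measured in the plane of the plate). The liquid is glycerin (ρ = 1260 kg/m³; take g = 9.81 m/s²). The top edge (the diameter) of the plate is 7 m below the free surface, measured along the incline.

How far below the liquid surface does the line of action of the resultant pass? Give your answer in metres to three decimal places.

h_p = 5.631 m

γ = ρg = 1260 × 9.81 / 1000 = 12.3606 kN/m³.
The plate makes 39.5° with the vertical, i.e. θ = 90° − 39.5° = 50.5° to the horizontal. Measuring y along the incline from the free-surface line, vertical depth h = y·sinθ with sinθ = 0.771625.
The centroid of a semicircle lies 4r/(3π) = 0.292845 m from the diameter, here below the top edge, so y_c = 7 + 0.292845 = 7.29284 m and h_c = 7.29284 × 0.771625 = 5.62734 m.
A = πr²/2 = π × 0.69²/2 = 0.747856 m².
Resultant F = γ·h_c·A = 12.3606 × 5.62734 × 0.747856 = 52.0188 kN.
I_c = (π/8 − 8/(9π))·r⁴ = 0.109757 × 0.69⁴ = 0.0248788 m⁴.
Centre of pressure: y_p = y_c + I_c/(y_c·A) = 7.29284 + 0.0248788/(7.29284 × 0.747856) = 7.29284 + 0.00456157 = 7.2974 m along the plane.
Vertically, h_p = y_p·sinθ = 7.2974 × 0.771625 = 5.63086 m.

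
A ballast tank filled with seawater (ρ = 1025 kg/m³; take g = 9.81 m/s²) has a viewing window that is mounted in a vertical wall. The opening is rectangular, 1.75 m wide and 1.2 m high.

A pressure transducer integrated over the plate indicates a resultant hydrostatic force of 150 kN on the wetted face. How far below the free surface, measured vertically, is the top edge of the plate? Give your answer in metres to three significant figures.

d_top ≈ 6.50 m

γ = ρg = 1025 × 9.81 / 1000 = 10.05525 kN/m³.
A = 1.75 × 1.2 = 2.1 m².
From F = γ·h_c·A, the centroid depth is h_c = 150/(10.05525 × 2.1) = 7.10361 m.
The centroid lies 1.2/2 = 0.6 m below the top edge, so the top edge sits at h_top = 7.10361 − 0.6 = 6.50361 m below the surface.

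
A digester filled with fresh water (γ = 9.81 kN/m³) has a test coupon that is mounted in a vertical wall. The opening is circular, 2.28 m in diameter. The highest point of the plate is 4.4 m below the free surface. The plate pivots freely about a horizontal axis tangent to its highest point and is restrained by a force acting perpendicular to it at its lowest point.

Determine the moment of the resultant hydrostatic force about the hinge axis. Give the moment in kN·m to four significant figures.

γ = 9.81 kN/m³.
The centroid is at the centre, 1.14 m below the top of the plate, so the centroid depth is h_c = 4.4 + 1.14 = 5.54 m.
A = π(1.14)² = 4.08281 m².
Resultant F = γ·h_c·A = 9.81 × 5.54 × 4.08281 = 221.89 kN.
I_c = πr⁴/4 = π × 1.14⁴/4 = 1.32651 m⁴.
Centre of pressure: y_p = y_c + I_c/(y_c·A) = 5.54 + 1.32651/(5.54 × 4.08281) = 5.54 + 0.0586464 = 5.59865 m along the plane.
The resultant acts 1.14 + 0.0586464 = 1.19865 m (along the plate) below the hinge at the top edge, so the moment about the hinge is M = F × 1.19865 = 221.89 × 1.19865 = 265.968 kN·m.

M ≈ 266.0 kN·m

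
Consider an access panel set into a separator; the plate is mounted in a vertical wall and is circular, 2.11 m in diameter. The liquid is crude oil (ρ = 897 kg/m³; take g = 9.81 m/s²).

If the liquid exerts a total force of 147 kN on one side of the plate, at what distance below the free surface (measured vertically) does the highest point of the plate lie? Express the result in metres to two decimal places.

d_top ≈ 3.72 m

γ = ρg = 897 × 9.81 / 1000 = 8.79957 kN/m³.
A = π(1.055)² = 3.49667 m².
From F = γ·h_c·A, the centroid depth is h_c = 147/(8.79957 × 3.49667) = 4.77751 m.
The centroid is at the centre, 1.055 m below the top of the plate, so the highest point sits at h_top = 4.77751 − 1.055 = 3.72251 m below the surface.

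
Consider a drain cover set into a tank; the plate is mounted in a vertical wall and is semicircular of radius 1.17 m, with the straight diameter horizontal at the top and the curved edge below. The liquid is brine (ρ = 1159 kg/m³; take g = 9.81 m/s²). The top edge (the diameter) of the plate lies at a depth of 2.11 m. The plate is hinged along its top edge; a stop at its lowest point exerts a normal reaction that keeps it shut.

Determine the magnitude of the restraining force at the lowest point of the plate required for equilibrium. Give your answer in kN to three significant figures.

P ≈ 29.0 kN

γ = ρg = 1159 × 9.81 / 1000 = 11.36979 kN/m³.
The centroid of a semicircle lies 4r/(3π) = 0.496563 m from the diameter, here below the top edge, so the centroid depth is h_c = 2.11 + 0.496563 = 2.60656 m.
A = πr²/2 = π × 1.17²/2 = 2.15026 m².
Resultant F = γ·h_c·A = 11.36979 × 2.60656 × 2.15026 = 63.7252 kN.
I_c = (π/8 − 8/(9π))·r⁴ = 0.109757 × 1.17⁴ = 0.205672 m⁴.
Centre of pressure: y_p = y_c + I_c/(y_c·A) = 2.60656 + 0.205672/(2.60656 × 2.15026) = 2.60656 + 0.0366958 = 2.64326 m along the plane.
The resultant acts 0.496563 + 0.0366958 = 0.533259 m (along the plate) below the hinge at the top edge, so the moment about the hinge is M = F × 0.533259 = 63.7252 × 0.533259 = 33.982 kN·m.
A normal force at the bottom, 1.17 m from the hinge, must supply this moment: P = 33.982/1.17 = 29.0444 kN.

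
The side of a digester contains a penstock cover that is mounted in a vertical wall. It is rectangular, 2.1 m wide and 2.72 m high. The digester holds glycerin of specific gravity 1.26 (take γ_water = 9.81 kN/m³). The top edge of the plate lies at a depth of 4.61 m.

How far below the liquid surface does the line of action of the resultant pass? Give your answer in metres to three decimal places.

γ = 1.26 × 9.81 = 12.3606 kN/m³.
The centroid lies 2.72/2 = 1.36 m below the top edge, so the centroid depth is h_c = 4.61 + 1.36 = 5.97 m.
A = 2.1 × 2.72 = 5.712 m².
Resultant F = γ·h_c·A = 12.3606 × 5.97 × 5.712 = 421.504 kN.
I_c = b·h³/12 = 2.1 × 2.72³/12 = 3.52164 m⁴.
Centre of pressure: y_p = y_c + I_c/(y_c·A) = 5.97 + 3.52164/(5.97 × 5.712) = 5.97 + 0.103272 = 6.07327 m along the plane.

h_p = 6.073 m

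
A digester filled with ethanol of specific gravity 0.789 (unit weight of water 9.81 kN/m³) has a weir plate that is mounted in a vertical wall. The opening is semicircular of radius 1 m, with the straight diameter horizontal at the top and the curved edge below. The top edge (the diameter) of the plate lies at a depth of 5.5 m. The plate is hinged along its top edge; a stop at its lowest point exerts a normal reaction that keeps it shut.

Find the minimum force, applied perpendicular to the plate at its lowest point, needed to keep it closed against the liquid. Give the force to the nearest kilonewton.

P ≈ 31 kN

γ = 0.789 × 9.81 = 7.74009 kN/m³.
The centroid of a semicircle lies 4r/(3π) = 0.424413 m from the diameter, here below the top edge, so the centroid depth is h_c = 5.5 + 0.424413 = 5.92441 m.
A = πr²/2 = π × 1²/2 = 1.5708 m².
Resultant F = γ·h_c·A = 7.74009 × 5.92441 × 1.5708 = 72.0298 kN.
I_c = (π/8 − 8/(9π))·r⁴ = 0.109757 × 1⁴ = 0.109757 m⁴.
Centre of pressure: y_p = y_c + I_c/(y_c·A) = 5.92441 + 0.109757/(5.92441 × 1.5708) = 5.92441 + 0.0117941 = 5.9362 m along the plane.
The resultant acts 0.424413 + 0.0117941 = 0.436207 m (along the plate) below the hinge at the top edge, so the moment about the hinge is M = F × 0.436207 = 72.0298 × 0.436207 = 31.4199 kN·m.
A normal force at the bottom, 1 m from the hinge, must supply this moment: P = 31.4199/1 = 31.4199 kN.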